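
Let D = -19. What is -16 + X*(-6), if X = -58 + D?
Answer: 446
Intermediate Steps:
X = -77 (X = -58 - 19 = -77)
-16 + X*(-6) = -16 - 77*(-6) = -16 + 462 = 446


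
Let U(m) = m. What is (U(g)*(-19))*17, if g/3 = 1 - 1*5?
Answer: 3876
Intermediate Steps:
g = -12 (g = 3*(1 - 1*5) = 3*(1 - 5) = 3*(-4) = -12)
(U(g)*(-19))*17 = -12*(-19)*17 = 228*17 = 3876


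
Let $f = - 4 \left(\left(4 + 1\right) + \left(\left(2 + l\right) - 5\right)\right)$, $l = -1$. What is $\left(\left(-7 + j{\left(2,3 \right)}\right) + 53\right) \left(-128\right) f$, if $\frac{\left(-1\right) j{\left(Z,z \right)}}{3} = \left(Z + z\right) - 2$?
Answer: $18944$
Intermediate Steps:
$j{\left(Z,z \right)} = 6 - 3 Z - 3 z$ ($j{\left(Z,z \right)} = - 3 \left(\left(Z + z\right) - 2\right) = - 3 \left(-2 + Z + z\right) = 6 - 3 Z - 3 z$)
$f = -4$ ($f = - 4 \left(\left(4 + 1\right) + \left(\left(2 - 1\right) - 5\right)\right) = - 4 \left(5 + \left(1 - 5\right)\right) = - 4 \left(5 - 4\right) = \left(-4\right) 1 = -4$)
$\left(\left(-7 + j{\left(2,3 \right)}\right) + 53\right) \left(-128\right) f = \left(\left(-7 - 9\right) + 53\right) \left(-128\right) \left(-4\right) = \left(-16 + 53\right) \left(-128\right) \left(-4\right) = 37 \left(-128\right) \left(-4\right) = \left(-4736\right) \left(-4\right) = 18944$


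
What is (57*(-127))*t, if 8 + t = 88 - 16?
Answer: -463296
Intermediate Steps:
t = 64 (t = -8 + (88 - 16) = -8 + 72 = 64)
(57*(-127))*t = (57*(-127))*64 = -7239*64 = -463296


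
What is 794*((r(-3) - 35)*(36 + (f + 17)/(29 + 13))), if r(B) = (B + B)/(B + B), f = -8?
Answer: -6843486/7 ≈ -9.7764e+5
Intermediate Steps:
r(B) = 1 (r(B) = (2*B)/((2*B)) = (2*B)*(1/(2*B)) = 1)
794*((r(-3) - 35)*(36 + (f + 17)/(29 + 13))) = 794*((1 - 35)*(36 + (-8 + 17)/(29 + 13))) = 794*(-34*(36 + 9/42)) = 794*(-34*(36 + 9*(1/42))) = 794*(-34*(36 + 3/14)) = 794*(-34*507/14) = 794*(-8619/7) = -6843486/7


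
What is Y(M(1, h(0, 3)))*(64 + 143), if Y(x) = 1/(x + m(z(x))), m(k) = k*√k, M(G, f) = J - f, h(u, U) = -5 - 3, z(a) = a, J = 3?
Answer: -207/110 + 207*√11/110 ≈ 4.3595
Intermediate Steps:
h(u, U) = -8
M(G, f) = 3 - f
m(k) = k^(3/2)
Y(x) = 1/(x + x^(3/2))
Y(M(1, h(0, 3)))*(64 + 143) = (64 + 143)/((3 - 1*(-8)) + (3 - 1*(-8))^(3/2)) = 207/((3 + 8) + (3 + 8)^(3/2)) = 207/(11 + 11^(3/2)) = 207/(11 + 11*√11)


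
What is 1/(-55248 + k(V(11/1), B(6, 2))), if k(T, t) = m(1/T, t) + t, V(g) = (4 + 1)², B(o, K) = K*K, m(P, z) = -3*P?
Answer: -25/1381103 ≈ -1.8101e-5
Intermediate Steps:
B(o, K) = K²
V(g) = 25 (V(g) = 5² = 25)
k(T, t) = t - 3/T (k(T, t) = -3/T + t = t - 3/T)
1/(-55248 + k(V(11/1), B(6, 2))) = 1/(-55248 + (2² - 3/25)) = 1/(-55248 + (4 - 3*1/25)) = 1/(-55248 + (4 - 3/25)) = 1/(-55248 + 97/25) = 1/(-1381103/25) = -25/1381103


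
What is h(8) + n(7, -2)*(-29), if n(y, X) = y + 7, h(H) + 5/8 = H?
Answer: -3189/8 ≈ -398.63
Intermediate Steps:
h(H) = -5/8 + H
n(y, X) = 7 + y
h(8) + n(7, -2)*(-29) = (-5/8 + 8) + (7 + 7)*(-29) = 59/8 + 14*(-29) = 59/8 - 406 = -3189/8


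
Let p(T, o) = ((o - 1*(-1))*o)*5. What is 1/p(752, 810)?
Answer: 1/3284550 ≈ 3.0446e-7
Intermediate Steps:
p(T, o) = 5*o*(1 + o) (p(T, o) = ((o + 1)*o)*5 = ((1 + o)*o)*5 = (o*(1 + o))*5 = 5*o*(1 + o))
1/p(752, 810) = 1/(5*810*(1 + 810)) = 1/(5*810*811) = 1/3284550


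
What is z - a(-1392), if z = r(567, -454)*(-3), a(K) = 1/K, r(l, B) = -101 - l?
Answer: 2789569/1392 ≈ 2004.0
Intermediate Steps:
z = 2004 (z = (-101 - 1*567)*(-3) = (-101 - 567)*(-3) = -668*(-3) = 2004)
z - a(-1392) = 2004 - 1/(-1392) = 2004 - 1*(-1/1392) = 2004 + 1/1392 = 2789569/1392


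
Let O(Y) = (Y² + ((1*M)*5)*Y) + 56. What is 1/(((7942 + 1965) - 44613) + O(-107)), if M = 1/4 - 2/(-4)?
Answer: -4/94409 ≈ -4.2369e-5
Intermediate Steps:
M = ¾ (M = 1*(¼) - 2*(-¼) = ¼ + ½ = ¾ ≈ 0.75000)
O(Y) = 56 + Y² + 15*Y/4 (O(Y) = (Y² + ((1*(¾))*5)*Y) + 56 = (Y² + ((¾)*5)*Y) + 56 = (Y² + 15*Y/4) + 56 = 56 + Y² + 15*Y/4)
1/(((7942 + 1965) - 44613) + O(-107)) = 1/(((7942 + 1965) - 44613) + (56 + (-107)² + (15/4)*(-107))) = 1/((9907 - 44613) + (56 + 11449 - 1605/4)) = 1/(-34706 + 44415/4) = 1/(-94409/4) = -4/94409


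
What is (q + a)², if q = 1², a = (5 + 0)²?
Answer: 676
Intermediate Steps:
a = 25 (a = 5² = 25)
q = 1
(q + a)² = (1 + 25)² = 26² = 676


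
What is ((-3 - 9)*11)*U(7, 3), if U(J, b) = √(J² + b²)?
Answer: -132*√58 ≈ -1005.3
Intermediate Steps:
((-3 - 9)*11)*U(7, 3) = ((-3 - 9)*11)*√(7² + 3²) = (-12*11)*√(49 + 9) = -132*√58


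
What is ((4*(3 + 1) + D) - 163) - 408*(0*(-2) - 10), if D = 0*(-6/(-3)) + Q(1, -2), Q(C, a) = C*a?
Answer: 3931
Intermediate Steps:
D = -2 (D = 0*(-6/(-3)) + 1*(-2) = 0*(-6*(-⅓)) - 2 = 0*2 - 2 = 0 - 2 = -2)
((4*(3 + 1) + D) - 163) - 408*(0*(-2) - 10) = ((4*(3 + 1) - 2) - 163) - 408*(0*(-2) - 10) = ((4*4 - 2) - 163) - 408*(0 - 10) = ((16 - 2) - 163) - 408*(-10) = (14 - 163) + 4080 = -149 + 4080 = 3931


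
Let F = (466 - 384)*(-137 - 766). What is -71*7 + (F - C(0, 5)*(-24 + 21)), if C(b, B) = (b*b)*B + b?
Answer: -74543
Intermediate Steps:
C(b, B) = b + B*b**2 (C(b, B) = b**2*B + b = B*b**2 + b = b + B*b**2)
F = -74046 (F = 82*(-903) = -74046)
-71*7 + (F - C(0, 5)*(-24 + 21)) = -71*7 + (-74046 - 0*(1 + 5*0)*(-24 + 21)) = -497 + (-74046 - 0*(1 + 0)*(-3)) = -497 + (-74046 - 0*1*(-3)) = -497 + (-74046 - 0*(-3)) = -497 + (-74046 - 1*0) = -497 + (-74046 + 0) = -497 - 74046 = -74543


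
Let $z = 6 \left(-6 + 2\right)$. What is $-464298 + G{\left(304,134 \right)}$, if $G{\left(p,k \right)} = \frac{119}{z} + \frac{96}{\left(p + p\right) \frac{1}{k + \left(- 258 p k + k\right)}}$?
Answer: $- \frac{968414789}{456} \approx -2.1237 \cdot 10^{6}$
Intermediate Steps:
$z = -24$ ($z = 6 \left(-4\right) = -24$)
$G{\left(p,k \right)} = - \frac{119}{24} + \frac{48 \left(2 k - 258 k p\right)}{p}$ ($G{\left(p,k \right)} = \frac{119}{-24} + \frac{96}{\left(p + p\right) \frac{1}{k + \left(- 258 p k + k\right)}} = 119 \left(- \frac{1}{24}\right) + \frac{96}{2 p \frac{1}{k - \left(- k + 258 k p\right)}} = - \frac{119}{24} + \frac{96}{2 p \frac{1}{k - \left(- k + 258 k p\right)}} = - \frac{119}{24} + \frac{96}{2 p \frac{1}{2 k - 258 k p}} = - \frac{119}{24} + 96 \frac{2 k - 258 k p}{2 p} = - \frac{119}{24} + \frac{48 \left(2 k - 258 k p\right)}{p}$)
$-464298 + G{\left(304,134 \right)} = -464298 - \left(\frac{39827063}{24} - \frac{804}{19}\right) = -464298 - \frac{756694901}{456} = - \frac{968414789}{456}$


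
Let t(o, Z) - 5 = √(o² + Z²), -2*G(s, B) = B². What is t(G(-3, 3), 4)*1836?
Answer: 9180 + 918*√145 ≈ 20234.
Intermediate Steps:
G(s, B) = -B²/2
t(o, Z) = 5 + √(Z² + o²) (t(o, Z) = 5 + √(o² + Z²) = 5 + √(Z² + o²))
t(G(-3, 3), 4)*1836 = (5 + √(4² + (-½*3²)²))*1836 = (5 + √(16 + (-½*9)²))*1836 = (5 + √(16 + (-9/2)²))*1836 = (5 + √(16 + 81/4))*1836 = (5 + √(145/4))*1836 = (5 + √145/2)*1836 = 9180 + 918*√145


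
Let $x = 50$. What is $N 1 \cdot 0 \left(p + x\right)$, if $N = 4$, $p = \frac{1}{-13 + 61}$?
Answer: $0$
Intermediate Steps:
$p = \frac{1}{48} \approx 0.020833$
$N 1 \cdot 0 \left(p + x\right) = 4 \cdot 1 \cdot 0 \left(\frac{1}{48} + 50\right) = 4 \cdot 0 \cdot \frac{2401}{48} = 0 \cdot \frac{2401}{48} = 0$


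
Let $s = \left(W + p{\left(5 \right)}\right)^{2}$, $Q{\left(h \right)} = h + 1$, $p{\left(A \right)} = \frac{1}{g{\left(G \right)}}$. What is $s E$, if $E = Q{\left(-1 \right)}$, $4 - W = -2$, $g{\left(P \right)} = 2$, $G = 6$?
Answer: $0$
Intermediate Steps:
$p{\left(A \right)} = \frac{1}{2}$
$W = 6$ ($W = 4 - -2 = 4 + 2 = 6$)
$Q{\left(h \right)} = 1 + h$
$E = 0$ ($E = 1 - 1 = 0$)
$s = \frac{169}{4}$ ($s = \left(6 + \frac{1}{2}\right)^{2} = \left(\frac{13}{2}\right)^{2} = \frac{169}{4} \approx 42.25$)
$s E = \frac{169}{4} \cdot 0 = 0$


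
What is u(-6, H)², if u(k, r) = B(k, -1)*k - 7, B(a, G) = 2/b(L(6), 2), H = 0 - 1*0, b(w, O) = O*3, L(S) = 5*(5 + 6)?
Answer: 81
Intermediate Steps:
L(S) = 55 (L(S) = 5*11 = 55)
b(w, O) = 3*O
H = 0 (H = 0 + 0 = 0)
B(a, G) = ⅓ (B(a, G) = 2/((3*2)) = 2/6 = 2*(⅙) = ⅓)
u(k, r) = -7 + k/3 (u(k, r) = k/3 - 7 = -7 + k/3)
u(-6, H)² = (-7 + (⅓)*(-6))² = (-7 - 2)² = (-9)² = 81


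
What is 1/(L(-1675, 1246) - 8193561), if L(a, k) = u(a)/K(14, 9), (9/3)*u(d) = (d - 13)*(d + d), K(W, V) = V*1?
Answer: -27/215571347 ≈ -1.2525e-7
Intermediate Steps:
K(W, V) = V
u(d) = 2*d*(-13 + d)/3 (u(d) = ((d - 13)*(d + d))/3 = ((-13 + d)*(2*d))/3 = (2*d*(-13 + d))/3 = 2*d*(-13 + d)/3)
L(a, k) = 2*a*(-13 + a)/27 (L(a, k) = (2*a*(-13 + a)/3)/9 = (2*a*(-13 + a)/3)*(1/9) = 2*a*(-13 + a)/27)
1/(L(-1675, 1246) - 8193561) = 1/((2/27)*(-1675)*(-13 - 1675) - 8193561) = 1/((2/27)*(-1675)*(-1688) - 8193561) = 1/(5654800/27 - 8193561) = 1/(-215571347/27) = -27/215571347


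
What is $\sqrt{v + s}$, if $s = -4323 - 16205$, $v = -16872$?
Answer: $10 i \sqrt{374} \approx 193.39 i$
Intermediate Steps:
$s = -20528$ ($s = -4323 - 16205 = -20528$)
$\sqrt{v + s} = \sqrt{-16872 - 20528} = \sqrt{-37400} = 10 i \sqrt{374}$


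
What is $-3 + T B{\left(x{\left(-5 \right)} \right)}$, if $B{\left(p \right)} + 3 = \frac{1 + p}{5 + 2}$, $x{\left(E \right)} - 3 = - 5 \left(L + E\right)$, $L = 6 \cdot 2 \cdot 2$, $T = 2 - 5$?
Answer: $45$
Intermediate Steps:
$T = -3$ ($T = 2 - 5 = -3$)
$L = 24$ ($L = 12 \cdot 2 = 24$)
$x{\left(E \right)} = -117 - 5 E$ ($x{\left(E \right)} = 3 - 5 \left(24 + E\right) = 3 - \left(120 + 5 E\right) = -117 - 5 E$)
$B{\left(p \right)} = - \frac{20}{7} + \frac{p}{7}$ ($B{\left(p \right)} = -3 + \frac{1 + p}{5 + 2} = -3 + \frac{1 + p}{7} = -3 + \left(1 + p\right) \frac{1}{7} = -3 + \left(\frac{1}{7} + \frac{p}{7}\right) = - \frac{20}{7} + \frac{p}{7}$)
$-3 + T B{\left(x{\left(-5 \right)} \right)} = -3 - 3 \left(- \frac{20}{7} + \frac{-117 - -25}{7}\right) = -3 - 3 \left(- \frac{20}{7} + \frac{-117 + 25}{7}\right) = -3 - 3 \left(- \frac{20}{7} + \frac{1}{7} \left(-92\right)\right) = -3 - 3 \left(- \frac{20}{7} - \frac{92}{7}\right) = -3 - -48 = -3 + 48 = 45$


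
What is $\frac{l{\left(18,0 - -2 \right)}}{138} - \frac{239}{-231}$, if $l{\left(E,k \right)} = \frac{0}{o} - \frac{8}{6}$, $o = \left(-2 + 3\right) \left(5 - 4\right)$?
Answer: $\frac{16337}{15939} \approx 1.025$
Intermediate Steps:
$o = 1$ ($o = 1 \cdot 1 = 1$)
$l{\left(E,k \right)} = - \frac{4}{3}$ ($l{\left(E,k \right)} = \frac{0}{1} - \frac{8}{6} = 0 \cdot 1 - \frac{4}{3} = 0 - \frac{4}{3} = - \frac{4}{3}$)
$\frac{l{\left(18,0 - -2 \right)}}{138} - \frac{239}{-231} = - \frac{4}{3 \cdot 138} - \frac{239}{-231} = \left(- \frac{4}{3}\right) \frac{1}{138} - - \frac{239}{231} = - \frac{2}{207} + \frac{239}{231} = \frac{16337}{15939}$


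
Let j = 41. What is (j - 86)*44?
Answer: -1980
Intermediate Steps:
(j - 86)*44 = (41 - 86)*44 = -45*44 = -1980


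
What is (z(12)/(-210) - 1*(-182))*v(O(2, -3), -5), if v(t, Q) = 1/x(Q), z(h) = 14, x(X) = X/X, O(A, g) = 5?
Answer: 2729/15 ≈ 181.93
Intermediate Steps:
x(X) = 1
v(t, Q) = 1 (v(t, Q) = 1/1 = 1)
(z(12)/(-210) - 1*(-182))*v(O(2, -3), -5) = (14/(-210) - 1*(-182))*1 = (14*(-1/210) + 182)*1 = (-1/15 + 182)*1 = (2729/15)*1 = 2729/15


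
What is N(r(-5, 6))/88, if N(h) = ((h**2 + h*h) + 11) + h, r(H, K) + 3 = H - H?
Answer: 13/44 ≈ 0.29545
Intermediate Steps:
r(H, K) = -3 (r(H, K) = -3 + (H - H) = -3 + 0 = -3)
N(h) = 11 + h + 2*h**2 (N(h) = ((h**2 + h**2) + 11) + h = (2*h**2 + 11) + h = (11 + 2*h**2) + h = 11 + h + 2*h**2)
N(r(-5, 6))/88 = (11 - 3 + 2*(-3)**2)/88 = (11 - 3 + 2*9)*(1/88) = (11 - 3 + 18)*(1/88) = 26*(1/88) = 13/44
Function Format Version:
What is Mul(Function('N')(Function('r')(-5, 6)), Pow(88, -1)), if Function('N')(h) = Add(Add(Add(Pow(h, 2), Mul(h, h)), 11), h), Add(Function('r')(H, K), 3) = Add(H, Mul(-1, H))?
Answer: Rational(13, 44) ≈ 0.29545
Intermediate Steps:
Function('r')(H, K) = -3 (Function('r')(H, K) = Add(-3, Add(H, Mul(-1, H))) = Add(-3, 0) = -3)
Function('N')(h) = Add(11, h, Mul(2, Pow(h, 2))) (Function('N')(h) = Add(Add(Add(Pow(h, 2), Pow(h, 2)), 11), h) = Add(Add(Mul(2, Pow(h, 2)), 11), h) = Add(Add(11, Mul(2, Pow(h, 2))), h) = Add(11, h, Mul(2, Pow(h, 2))))
Mul(Function('N')(Function('r')(-5, 6)), Pow(88, -1)) = Mul(Add(11, -3, Mul(2, Pow(-3, 2))), Pow(88, -1)) = Mul(Add(11, -3, Mul(2, 9)), Rational(1, 88)) = Mul(Add(11, -3, 18), Rational(1, 88)) = Mul(26, Rational(1, 88)) = Rational(13, 44)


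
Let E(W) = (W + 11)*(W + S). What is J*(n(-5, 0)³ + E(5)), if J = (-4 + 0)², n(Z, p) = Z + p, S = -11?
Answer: -3536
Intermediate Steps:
E(W) = (-11 + W)*(11 + W) (E(W) = (W + 11)*(W - 11) = (11 + W)*(-11 + W) = (-11 + W)*(11 + W))
J = 16 (J = (-4)² = 16)
J*(n(-5, 0)³ + E(5)) = 16*((-5 + 0)³ + (-121 + 5²)) = 16*((-5)³ + (-121 + 25)) = 16*(-125 - 96) = 16*(-221) = -3536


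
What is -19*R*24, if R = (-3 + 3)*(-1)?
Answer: 0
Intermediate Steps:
R = 0 (R = 0*(-1) = 0)
-19*R*24 = -19*0*24 = 0*24 = 0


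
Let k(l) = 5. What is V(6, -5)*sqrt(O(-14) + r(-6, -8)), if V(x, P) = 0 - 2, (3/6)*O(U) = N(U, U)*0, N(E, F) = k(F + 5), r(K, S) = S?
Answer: -4*I*sqrt(2) ≈ -5.6569*I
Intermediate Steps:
N(E, F) = 5
O(U) = 0 (O(U) = 2*(5*0) = 2*0 = 0)
V(x, P) = -2
V(6, -5)*sqrt(O(-14) + r(-6, -8)) = -2*sqrt(0 - 8) = -4*I*sqrt(2)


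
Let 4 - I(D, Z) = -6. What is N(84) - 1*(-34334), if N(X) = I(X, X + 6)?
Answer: 34344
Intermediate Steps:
I(D, Z) = 10 (I(D, Z) = 4 - 1*(-6) = 4 + 6 = 10)
N(X) = 10
N(84) - 1*(-34334) = 10 - 1*(-34334) = 10 + 34334 = 34344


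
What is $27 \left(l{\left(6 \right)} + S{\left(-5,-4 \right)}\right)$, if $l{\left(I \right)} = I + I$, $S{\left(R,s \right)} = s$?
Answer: $216$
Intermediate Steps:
$l{\left(I \right)} = 2 I$
$27 \left(l{\left(6 \right)} + S{\left(-5,-4 \right)}\right) = 27 \left(2 \cdot 6 - 4\right) = 27 \left(12 - 4\right) = 27 \cdot 8 = 216$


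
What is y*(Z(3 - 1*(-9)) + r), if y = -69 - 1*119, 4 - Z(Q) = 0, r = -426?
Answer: 79336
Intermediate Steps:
Z(Q) = 4 (Z(Q) = 4 - 1*0 = 4 + 0 = 4)
y = -188 (y = -69 - 119 = -188)
y*(Z(3 - 1*(-9)) + r) = -188*(4 - 426) = -188*(-422) = 79336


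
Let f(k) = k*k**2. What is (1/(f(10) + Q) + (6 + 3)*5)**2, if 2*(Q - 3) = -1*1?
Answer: 8140911529/4020025 ≈ 2025.1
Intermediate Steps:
Q = 5/2 (Q = 3 + (-1*1)/2 = 3 + (1/2)*(-1) = 3 - 1/2 = 5/2 ≈ 2.5000)
f(k) = k**3
(1/(f(10) + Q) + (6 + 3)*5)**2 = (1/(10**3 + 5/2) + (6 + 3)*5)**2 = (1/(1000 + 5/2) + 9*5)**2 = (1/(2005/2) + 45)**2 = (2/2005 + 45)**2 = (90227/2005)**2 = 8140911529/4020025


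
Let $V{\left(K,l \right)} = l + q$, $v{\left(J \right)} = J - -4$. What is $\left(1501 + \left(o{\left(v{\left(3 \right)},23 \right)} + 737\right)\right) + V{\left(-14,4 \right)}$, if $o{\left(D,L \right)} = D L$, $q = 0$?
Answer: $2403$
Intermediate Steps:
$v{\left(J \right)} = 4 + J$ ($v{\left(J \right)} = J + 4 = 4 + J$)
$V{\left(K,l \right)} = l$ ($V{\left(K,l \right)} = l + 0 = l$)
$\left(1501 + \left(o{\left(v{\left(3 \right)},23 \right)} + 737\right)\right) + V{\left(-14,4 \right)} = \left(1501 + \left(\left(4 + 3\right) 23 + 737\right)\right) + 4 = \left(1501 + \left(7 \cdot 23 + 737\right)\right) + 4 = \left(1501 + \left(161 + 737\right)\right) + 4 = \left(1501 + 898\right) + 4 = 2399 + 4 = 2403$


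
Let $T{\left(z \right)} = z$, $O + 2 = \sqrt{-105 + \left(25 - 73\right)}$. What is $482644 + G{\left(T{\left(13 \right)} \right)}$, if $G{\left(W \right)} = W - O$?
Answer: $482659 - 3 i \sqrt{17} \approx 4.8266 \cdot 10^{5} - 12.369 i$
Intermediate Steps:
$O = -2 + 3 i \sqrt{17}$ ($O = -2 + \sqrt{-105 + \left(25 - 73\right)} = -2 + \sqrt{-105 - 48} = -2 + \sqrt{-153} = -2 + 3 i \sqrt{17} \approx -2.0 + 12.369 i$)
$G{\left(W \right)} = 2 + W - 3 i \sqrt{17}$ ($G{\left(W \right)} = W - \left(-2 + 3 i \sqrt{17}\right) = W + \left(2 - 3 i \sqrt{17}\right) = 2 + W - 3 i \sqrt{17}$)
$482644 + G{\left(T{\left(13 \right)} \right)} = 482644 + \left(2 + 13 - 3 i \sqrt{17}\right) = 482644 + \left(15 - 3 i \sqrt{17}\right) = 482659 - 3 i \sqrt{17}$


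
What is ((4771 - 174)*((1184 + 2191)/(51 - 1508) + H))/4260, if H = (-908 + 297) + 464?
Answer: -166682623/1034470 ≈ -161.13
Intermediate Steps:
H = -147 (H = -611 + 464 = -147)
((4771 - 174)*((1184 + 2191)/(51 - 1508) + H))/4260 = ((4771 - 174)*((1184 + 2191)/(51 - 1508) - 147))/4260 = (4597*(3375/(-1457) - 147))*(1/4260) = (4597*(3375*(-1/1457) - 147))*(1/4260) = (4597*(-3375/1457 - 147))*(1/4260) = (4597*(-217554/1457))*(1/4260) = -1000095738/1457*1/4260 = -166682623/1034470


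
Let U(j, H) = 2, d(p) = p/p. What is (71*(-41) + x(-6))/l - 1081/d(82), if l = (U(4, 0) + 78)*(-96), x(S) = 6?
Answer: -1659835/1536 ≈ -1080.6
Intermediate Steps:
d(p) = 1
l = -7680 (l = (2 + 78)*(-96) = 80*(-96) = -7680)
(71*(-41) + x(-6))/l - 1081/d(82) = (71*(-41) + 6)/(-7680) - 1081/1 = (-2911 + 6)*(-1/7680) - 1081*1 = -2905*(-1/7680) - 1081 = 581/1536 - 1081 = -1659835/1536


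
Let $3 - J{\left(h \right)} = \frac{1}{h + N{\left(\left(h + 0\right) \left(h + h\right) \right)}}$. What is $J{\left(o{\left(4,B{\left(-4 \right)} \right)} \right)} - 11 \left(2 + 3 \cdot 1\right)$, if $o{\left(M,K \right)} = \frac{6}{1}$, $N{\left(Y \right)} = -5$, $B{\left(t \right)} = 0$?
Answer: $-53$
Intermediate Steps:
$o{\left(M,K \right)} = 6$ ($o{\left(M,K \right)} = 6 \cdot 1 = 6$)
$J{\left(h \right)} = 3 - \frac{1}{-5 + h}$ ($J{\left(h \right)} = 3 - \frac{1}{h - 5} = 3 - \frac{1}{-5 + h}$)
$J{\left(o{\left(4,B{\left(-4 \right)} \right)} \right)} - 11 \left(2 + 3 \cdot 1\right) = \frac{-16 + 3 \cdot 6}{-5 + 6} - 11 \left(2 + 3 \cdot 1\right) = \frac{-16 + 18}{1} - 11 \left(2 + 3\right) = 1 \cdot 2 - 55 = 2 - 55 = -53$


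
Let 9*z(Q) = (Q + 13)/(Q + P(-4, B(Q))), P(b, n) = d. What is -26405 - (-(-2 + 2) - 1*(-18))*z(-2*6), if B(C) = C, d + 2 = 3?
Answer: -290453/11 ≈ -26405.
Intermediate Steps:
d = 1 (d = -2 + 3 = 1)
P(b, n) = 1
z(Q) = (13 + Q)/(9*(1 + Q)) (z(Q) = ((Q + 13)/(Q + 1))/9 = ((13 + Q)/(1 + Q))/9 = (13 + Q)/(9*(1 + Q)))
-26405 - (-(-2 + 2) - 1*(-18))*z(-2*6) = -26405 - (-(-2 + 2) - 1*(-18))*(13 - 2*6)/(9*(1 - 2*6)) = -26405 - (-1*0 + 18)*(13 - 12)/(9*(1 - 12)) = -26405 - (0 + 18)*(⅑)*1/(-11) = -26405 - 18*(⅑)*(-1/11)*1 = -26405 - 18*(-1)/99 = -26405 - 1*(-2/11) = -26405 + 2/11 = -290453/11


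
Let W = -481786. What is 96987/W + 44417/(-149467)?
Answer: -35895844691/72011108062 ≈ -0.49848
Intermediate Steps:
96987/W + 44417/(-149467) = 96987/(-481786) + 44417/(-149467) = 96987*(-1/481786) + 44417*(-1/149467) = -96987/481786 - 44417/149467 = -35895844691/72011108062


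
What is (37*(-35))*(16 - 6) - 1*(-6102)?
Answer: -6848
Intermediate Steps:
(37*(-35))*(16 - 6) - 1*(-6102) = -1295*10 + 6102 = -12950 + 6102 = -6848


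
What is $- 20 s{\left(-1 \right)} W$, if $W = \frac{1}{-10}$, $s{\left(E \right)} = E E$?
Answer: $2$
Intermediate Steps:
$s{\left(E \right)} = E^{2}$
$W = - \frac{1}{10} \approx -0.1$
$- 20 s{\left(-1 \right)} W = - 20 \left(-1\right)^{2} \left(- \frac{1}{10}\right) = \left(-20\right) 1 \left(- \frac{1}{10}\right) = \left(-20\right) \left(- \frac{1}{10}\right) = 2$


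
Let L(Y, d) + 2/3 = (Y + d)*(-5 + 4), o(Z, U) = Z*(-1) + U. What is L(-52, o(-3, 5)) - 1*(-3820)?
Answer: 11590/3 ≈ 3863.3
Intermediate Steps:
o(Z, U) = U - Z (o(Z, U) = -Z + U = U - Z)
L(Y, d) = -⅔ - Y - d (L(Y, d) = -⅔ + (Y + d)*(-5 + 4) = -⅔ + (Y + d)*(-1) = -⅔ + (-Y - d) = -⅔ - Y - d)
L(-52, o(-3, 5)) - 1*(-3820) = (-⅔ - 1*(-52) - (5 - 1*(-3))) - 1*(-3820) = (-⅔ + 52 - (5 + 3)) + 3820 = (-⅔ + 52 - 1*8) + 3820 = (-⅔ + 52 - 8) + 3820 = 130/3 + 3820 = 11590/3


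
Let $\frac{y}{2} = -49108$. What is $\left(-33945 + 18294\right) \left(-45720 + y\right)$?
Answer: $2252742336$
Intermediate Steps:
$y = -98216$ ($y = 2 \left(-49108\right) = -98216$)
$\left(-33945 + 18294\right) \left(-45720 + y\right) = \left(-33945 + 18294\right) \left(-45720 - 98216\right) = \left(-15651\right) \left(-143936\right) = 2252742336$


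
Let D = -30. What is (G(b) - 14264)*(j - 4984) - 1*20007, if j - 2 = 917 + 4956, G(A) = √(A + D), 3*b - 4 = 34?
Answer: -12729231 + 594*I*√39 ≈ -1.2729e+7 + 3709.5*I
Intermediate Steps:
b = 38/3 (b = 4/3 + (⅓)*34 = 4/3 + 34/3 = 38/3 ≈ 12.667)
G(A) = √(-30 + A) (G(A) = √(A - 30) = √(-30 + A))
j = 5875 (j = 2 + (917 + 4956) = 2 + 5873 = 5875)
(G(b) - 14264)*(j - 4984) - 1*20007 = (√(-30 + 38/3) - 14264)*(5875 - 4984) - 1*20007 = (√(-52/3) - 14264)*891 - 20007 = (2*I*√39/3 - 14264)*891 - 20007 = (-14264 + 2*I*√39/3)*891 - 20007 = (-12709224 + 594*I*√39) - 20007 = -12729231 + 594*I*√39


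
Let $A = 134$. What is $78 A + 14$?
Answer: $10466$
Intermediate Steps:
$78 A + 14 = 78 \cdot 134 + 14 = 10452 + 14 = 10466$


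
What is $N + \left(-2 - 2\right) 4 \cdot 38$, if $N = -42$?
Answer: $-650$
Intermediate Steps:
$N + \left(-2 - 2\right) 4 \cdot 38 = -42 + \left(-2 - 2\right) 4 \cdot 38 = -42 + \left(-4\right) 4 \cdot 38 = -42 - 608 = -650$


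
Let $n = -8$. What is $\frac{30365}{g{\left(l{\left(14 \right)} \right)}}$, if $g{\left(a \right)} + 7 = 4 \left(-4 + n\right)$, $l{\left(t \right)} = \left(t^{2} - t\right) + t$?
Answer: $- \frac{6073}{11} \approx -552.09$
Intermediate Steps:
$l{\left(t \right)} = t^{2}$
$g{\left(a \right)} = -55$ ($g{\left(a \right)} = -7 + 4 \left(-4 - 8\right) = -7 + 4 \left(-12\right) = -7 - 48 = -55$)
$\frac{30365}{g{\left(l{\left(14 \right)} \right)}} = \frac{30365}{-55} = 30365 \left(- \frac{1}{55}\right) = - \frac{6073}{11}$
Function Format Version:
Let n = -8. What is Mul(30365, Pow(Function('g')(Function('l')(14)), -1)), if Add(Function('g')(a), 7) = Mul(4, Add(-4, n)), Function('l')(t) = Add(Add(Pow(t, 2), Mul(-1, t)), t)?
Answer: Rational(-6073, 11) ≈ -552.09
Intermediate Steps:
Function('l')(t) = Pow(t, 2)
Function('g')(a) = -55 (Function('g')(a) = Add(-7, Mul(4, Add(-4, -8))) = Add(-7, Mul(4, -12)) = Add(-7, -48) = -55)
Mul(30365, Pow(Function('g')(Function('l')(14)), -1)) = Mul(30365, Pow(-55, -1)) = Mul(30365, Rational(-1, 55)) = Rational(-6073, 11)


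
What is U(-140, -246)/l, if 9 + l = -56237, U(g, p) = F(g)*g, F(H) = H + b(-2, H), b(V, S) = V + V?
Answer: -10080/28123 ≈ -0.35843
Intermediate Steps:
b(V, S) = 2*V
F(H) = -4 + H (F(H) = H + 2*(-2) = H - 4 = -4 + H)
U(g, p) = g*(-4 + g) (U(g, p) = (-4 + g)*g = g*(-4 + g))
l = -56246 (l = -9 - 56237 = -56246)
U(-140, -246)/l = -140*(-4 - 140)/(-56246) = -140*(-144)*(-1/56246) = 20160*(-1/56246) = -10080/28123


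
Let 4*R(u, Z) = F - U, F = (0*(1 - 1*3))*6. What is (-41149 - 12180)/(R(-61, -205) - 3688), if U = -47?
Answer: 12548/865 ≈ 14.506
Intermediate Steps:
F = 0 (F = (0*(1 - 3))*6 = (0*(-2))*6 = 0*6 = 0)
R(u, Z) = 47/4 (R(u, Z) = (0 - 1*(-47))/4 = (0 + 47)/4 = (1/4)*47 = 47/4)
(-41149 - 12180)/(R(-61, -205) - 3688) = (-41149 - 12180)/(47/4 - 3688) = -53329/(-14705/4) = -53329*(-4/14705) = 12548/865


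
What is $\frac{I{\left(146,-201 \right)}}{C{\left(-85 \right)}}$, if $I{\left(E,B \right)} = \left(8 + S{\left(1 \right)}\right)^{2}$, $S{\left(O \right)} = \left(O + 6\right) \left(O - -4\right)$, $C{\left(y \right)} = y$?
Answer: $- \frac{1849}{85} \approx -21.753$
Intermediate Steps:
$S{\left(O \right)} = \left(4 + O\right) \left(6 + O\right)$ ($S{\left(O \right)} = \left(6 + O\right) \left(O + 4\right) = \left(6 + O\right) \left(4 + O\right) = \left(4 + O\right) \left(6 + O\right)$)
$I{\left(E,B \right)} = 1849$ ($I{\left(E,B \right)} = \left(8 + \left(24 + 1^{2} + 10 \cdot 1\right)\right)^{2} = \left(8 + \left(24 + 1 + 10\right)\right)^{2} = \left(8 + 35\right)^{2} = 43^{2} = 1849$)
$\frac{I{\left(146,-201 \right)}}{C{\left(-85 \right)}} = \frac{1849}{-85} = 1849 \left(- \frac{1}{85}\right) = - \frac{1849}{85}$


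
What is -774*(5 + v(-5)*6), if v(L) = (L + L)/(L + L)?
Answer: -8514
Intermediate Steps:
v(L) = 1 (v(L) = (2*L)/((2*L)) = (2*L)*(1/(2*L)) = 1)
-774*(5 + v(-5)*6) = -774*(5 + 1*6) = -774*(5 + 6) = -774*11 = -8514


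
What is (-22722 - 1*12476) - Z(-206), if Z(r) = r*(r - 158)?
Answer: -110182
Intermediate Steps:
Z(r) = r*(-158 + r)
(-22722 - 1*12476) - Z(-206) = (-22722 - 1*12476) - (-206)*(-158 - 206) = (-22722 - 12476) - (-206)*(-364) = -35198 - 1*74984 = -35198 - 74984 = -110182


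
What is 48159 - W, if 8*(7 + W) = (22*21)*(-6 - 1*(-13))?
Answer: 191047/4 ≈ 47762.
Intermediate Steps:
W = 1589/4 (W = -7 + ((22*21)*(-6 - 1*(-13)))/8 = -7 + (462*(-6 + 13))/8 = -7 + (462*7)/8 = -7 + (1/8)*3234 = -7 + 1617/4 = 1589/4 ≈ 397.25)
48159 - W = 48159 - 1*1589/4 = 48159 - 1589/4 = 191047/4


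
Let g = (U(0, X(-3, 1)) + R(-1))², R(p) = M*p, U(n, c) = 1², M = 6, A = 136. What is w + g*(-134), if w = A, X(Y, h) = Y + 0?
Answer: -3214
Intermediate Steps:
X(Y, h) = Y
U(n, c) = 1
R(p) = 6*p
w = 136
g = 25 (g = (1 + 6*(-1))² = (1 - 6)² = (-5)² = 25)
w + g*(-134) = 136 + 25*(-134) = 136 - 3350 = -3214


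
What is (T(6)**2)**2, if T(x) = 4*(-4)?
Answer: 65536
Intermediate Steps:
T(x) = -16
(T(6)**2)**2 = ((-16)**2)**2 = 256**2 = 65536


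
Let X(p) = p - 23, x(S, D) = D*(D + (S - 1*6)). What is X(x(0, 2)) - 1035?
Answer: -1066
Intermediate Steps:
x(S, D) = D*(-6 + D + S) (x(S, D) = D*(D + (S - 6)) = D*(D + (-6 + S)) = D*(-6 + D + S))
X(p) = -23 + p
X(x(0, 2)) - 1035 = (-23 + 2*(-6 + 2 + 0)) - 1035 = (-23 + 2*(-4)) - 1035 = (-23 - 8) - 1035 = -31 - 1035 = -1066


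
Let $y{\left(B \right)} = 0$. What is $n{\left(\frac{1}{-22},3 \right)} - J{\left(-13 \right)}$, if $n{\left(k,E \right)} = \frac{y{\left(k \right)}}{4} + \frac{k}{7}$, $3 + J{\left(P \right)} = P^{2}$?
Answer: $- \frac{25565}{154} \approx -166.01$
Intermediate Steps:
$J{\left(P \right)} = -3 + P^{2}$
$n{\left(k,E \right)} = \frac{k}{7}$ ($n{\left(k,E \right)} = \frac{0}{4} + \frac{k}{7} = 0 \cdot \frac{1}{4} + k \frac{1}{7} = 0 + \frac{k}{7} = \frac{k}{7}$)
$n{\left(\frac{1}{-22},3 \right)} - J{\left(-13 \right)} = \frac{1}{7 \left(-22\right)} - \left(-3 + \left(-13\right)^{2}\right) = \frac{1}{7} \left(- \frac{1}{22}\right) - \left(-3 + 169\right) = - \frac{1}{154} - 166 = - \frac{25565}{154}$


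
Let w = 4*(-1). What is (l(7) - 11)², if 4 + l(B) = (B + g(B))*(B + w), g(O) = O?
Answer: 729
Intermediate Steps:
w = -4
l(B) = -4 + 2*B*(-4 + B) (l(B) = -4 + (B + B)*(B - 4) = -4 + (2*B)*(-4 + B) = -4 + 2*B*(-4 + B))
(l(7) - 11)² = ((-4 - 8*7 + 2*7²) - 11)² = ((-4 - 56 + 2*49) - 11)² = ((-4 - 56 + 98) - 11)² = (38 - 11)² = 27² = 729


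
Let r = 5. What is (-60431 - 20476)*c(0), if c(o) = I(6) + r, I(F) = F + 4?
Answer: -1213605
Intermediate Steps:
I(F) = 4 + F
c(o) = 15 (c(o) = (4 + 6) + 5 = 10 + 5 = 15)
(-60431 - 20476)*c(0) = (-60431 - 20476)*15 = -80907*15 = -1213605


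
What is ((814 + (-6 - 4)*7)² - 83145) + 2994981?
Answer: 3465372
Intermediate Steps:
((814 + (-6 - 4)*7)² - 83145) + 2994981 = ((814 - 10*7)² - 83145) + 2994981 = ((814 - 70)² - 83145) + 2994981 = (744² - 83145) + 2994981 = (553536 - 83145) + 2994981 = 470391 + 2994981 = 3465372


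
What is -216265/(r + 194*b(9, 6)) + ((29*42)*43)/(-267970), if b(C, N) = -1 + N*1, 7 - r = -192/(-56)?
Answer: -40602465316/182621555 ≈ -222.33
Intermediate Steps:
r = 25/7 (r = 7 - (-192)/(-56) = 7 - (-192)*(-1)/56 = 7 - 1*24/7 = 7 - 24/7 = 25/7 ≈ 3.5714)
b(C, N) = -1 + N
-216265/(r + 194*b(9, 6)) + ((29*42)*43)/(-267970) = -216265/(25/7 + 194*(-1 + 6)) + ((29*42)*43)/(-267970) = -216265/(25/7 + 194*5) + (1218*43)*(-1/267970) = -216265/(25/7 + 970) + 52374*(-1/267970) = -216265/6815/7 - 26187/133985 = -216265*7/6815 - 26187/133985 = -302771/1363 - 26187/133985 = -40602465316/182621555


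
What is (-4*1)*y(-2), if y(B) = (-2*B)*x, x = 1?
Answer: -16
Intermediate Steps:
y(B) = -2*B (y(B) = -2*B*1 = -2*B)
(-4*1)*y(-2) = (-4*1)*(-2*(-2)) = -4*4 = -16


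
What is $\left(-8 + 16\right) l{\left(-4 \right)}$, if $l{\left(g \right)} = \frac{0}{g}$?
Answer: $0$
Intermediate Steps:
$l{\left(g \right)} = 0$
$\left(-8 + 16\right) l{\left(-4 \right)} = \left(-8 + 16\right) 0 = 8 \cdot 0 = 0$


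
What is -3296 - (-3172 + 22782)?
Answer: -22906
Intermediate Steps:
-3296 - (-3172 + 22782) = -3296 - 1*19610 = -3296 - 19610 = -22906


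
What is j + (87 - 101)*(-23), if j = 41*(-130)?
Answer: -5008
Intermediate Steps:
j = -5330
j + (87 - 101)*(-23) = -5330 + (87 - 101)*(-23) = -5330 - 14*(-23) = -5330 + 322 = -5008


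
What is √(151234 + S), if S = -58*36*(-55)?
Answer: √266074 ≈ 515.82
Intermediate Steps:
S = 114840 (S = -2088*(-55) = 114840)
√(151234 + S) = √(151234 + 114840) = √266074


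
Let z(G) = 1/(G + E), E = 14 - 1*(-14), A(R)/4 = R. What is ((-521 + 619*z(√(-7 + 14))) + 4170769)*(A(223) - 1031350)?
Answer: -158999670773944/37 + 212617834*√7/259 ≈ -4.2973e+12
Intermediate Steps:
A(R) = 4*R
E = 28 (E = 14 + 14 = 28)
z(G) = 1/(28 + G) (z(G) = 1/(G + 28) = 1/(28 + G))
((-521 + 619*z(√(-7 + 14))) + 4170769)*(A(223) - 1031350) = ((-521 + 619/(28 + √(-7 + 14))) + 4170769)*(4*223 - 1031350) = ((-521 + 619/(28 + √7)) + 4170769)*(892 - 1031350) = (4170248 + 619/(28 + √7))*(-1030458) = -4297265413584 - 637853502/(28 + √7)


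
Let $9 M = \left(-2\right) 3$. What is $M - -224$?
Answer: $\frac{670}{3} \approx 223.33$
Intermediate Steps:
$M = - \frac{2}{3}$ ($M = \frac{\left(-2\right) 3}{9} = \frac{1}{9} \left(-6\right) = - \frac{2}{3} \approx -0.66667$)
$M - -224 = - \frac{2}{3} - -224 = - \frac{2}{3} + 224 = \frac{670}{3}$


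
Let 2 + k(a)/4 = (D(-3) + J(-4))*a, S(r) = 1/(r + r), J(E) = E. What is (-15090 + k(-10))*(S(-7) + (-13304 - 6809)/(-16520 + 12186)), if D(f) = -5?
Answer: -1021520256/15169 ≈ -67343.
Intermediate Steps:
S(r) = 1/(2*r)
k(a) = -8 - 36*a (k(a) = -8 + 4*((-5 - 4)*a) = -8 + 4*(-9*a) = -8 - 36*a)
(-15090 + k(-10))*(S(-7) + (-13304 - 6809)/(-16520 + 12186)) = (-15090 + (-8 - 36*(-10)))*((½)/(-7) + (-13304 - 6809)/(-16520 + 12186)) = (-15090 + (-8 + 360))*((½)*(-⅐) - 20113/(-4334)) = (-15090 + 352)*(-1/14 - 20113*(-1/4334)) = -14738*(-1/14 + 20113/4334) = -14738*69312/15169 = -1021520256/15169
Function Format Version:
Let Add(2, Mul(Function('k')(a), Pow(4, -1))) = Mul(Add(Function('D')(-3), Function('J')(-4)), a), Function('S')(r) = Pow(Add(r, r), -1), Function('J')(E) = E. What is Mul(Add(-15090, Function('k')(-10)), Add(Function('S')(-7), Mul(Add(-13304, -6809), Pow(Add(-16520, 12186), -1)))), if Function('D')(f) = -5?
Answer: Rational(-1021520256, 15169) ≈ -67343.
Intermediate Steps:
Function('S')(r) = Mul(Rational(1, 2), Pow(r, -1)) (Function('S')(r) = Pow(Mul(2, r), -1) = Mul(Rational(1, 2), Pow(r, -1)))
Function('k')(a) = Add(-8, Mul(-36, a)) (Function('k')(a) = Add(-8, Mul(4, Mul(Add(-5, -4), a))) = Add(-8, Mul(4, Mul(-9, a))) = Add(-8, Mul(-36, a)))
Mul(Add(-15090, Function('k')(-10)), Add(Function('S')(-7), Mul(Add(-13304, -6809), Pow(Add(-16520, 12186), -1)))) = Mul(Add(-15090, Add(-8, Mul(-36, -10))), Add(Mul(Rational(1, 2), Pow(-7, -1)), Mul(Add(-13304, -6809), Pow(Add(-16520, 12186), -1)))) = Mul(Add(-15090, Add(-8, 360)), Add(Mul(Rational(1, 2), Rational(-1, 7)), Mul(-20113, Pow(-4334, -1)))) = Mul(Add(-15090, 352), Add(Rational(-1, 14), Mul(-20113, Rational(-1, 4334)))) = Mul(-14738, Add(Rational(-1, 14), Rational(20113, 4334))) = Mul(-14738, Rational(69312, 15169)) = Rational(-1021520256, 15169)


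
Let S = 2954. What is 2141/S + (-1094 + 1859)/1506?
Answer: 457013/370727 ≈ 1.2327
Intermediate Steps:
2141/S + (-1094 + 1859)/1506 = 2141/2954 + (-1094 + 1859)/1506 = 2141*(1/2954) + 765*(1/1506) = 2141/2954 + 255/502 = 457013/370727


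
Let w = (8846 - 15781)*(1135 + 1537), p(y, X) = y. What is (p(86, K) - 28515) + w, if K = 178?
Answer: -18558749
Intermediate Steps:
w = -18530320 (w = -6935*2672 = -18530320)
(p(86, K) - 28515) + w = (86 - 28515) - 18530320 = -28429 - 18530320 = -18558749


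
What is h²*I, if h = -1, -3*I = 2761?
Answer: -2761/3 ≈ -920.33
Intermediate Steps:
I = -2761/3 (I = -⅓*2761 = -2761/3 ≈ -920.33)
h²*I = (-1)²*(-2761/3) = 1*(-2761/3) = -2761/3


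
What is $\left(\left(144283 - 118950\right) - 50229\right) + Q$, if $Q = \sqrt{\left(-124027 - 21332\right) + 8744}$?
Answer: $-24896 + i \sqrt{136615} \approx -24896.0 + 369.61 i$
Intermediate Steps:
$Q = i \sqrt{136615}$ ($Q = \sqrt{\left(-124027 - 21332\right) + 8744} = \sqrt{-145359 + 8744} = \sqrt{-136615} = i \sqrt{136615} \approx 369.61 i$)
$\left(\left(144283 - 118950\right) - 50229\right) + Q = \left(\left(144283 - 118950\right) - 50229\right) + i \sqrt{136615} = \left(25333 - 50229\right) + i \sqrt{136615} = -24896 + i \sqrt{136615}$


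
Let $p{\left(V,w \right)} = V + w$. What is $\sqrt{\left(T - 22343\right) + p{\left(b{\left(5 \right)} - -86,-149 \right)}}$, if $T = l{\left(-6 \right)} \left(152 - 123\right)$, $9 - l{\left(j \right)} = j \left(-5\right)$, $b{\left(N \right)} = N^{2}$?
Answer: $11 i \sqrt{190} \approx 151.62 i$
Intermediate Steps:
$l{\left(j \right)} = 9 + 5 j$ ($l{\left(j \right)} = 9 - j \left(-5\right) = 9 - - 5 j = 9 + 5 j$)
$T = -609$ ($T = \left(9 + 5 \left(-6\right)\right) \left(152 - 123\right) = \left(9 - 30\right) 29 = \left(-21\right) 29 = -609$)
$\sqrt{\left(T - 22343\right) + p{\left(b{\left(5 \right)} - -86,-149 \right)}} = \sqrt{\left(-609 - 22343\right) - \left(63 - 25\right)} = \sqrt{-22952 + \left(\left(25 + 86\right) - 149\right)} = \sqrt{-22952 + \left(111 - 149\right)} = \sqrt{-22952 - 38} = \sqrt{-22990} = 11 i \sqrt{190}$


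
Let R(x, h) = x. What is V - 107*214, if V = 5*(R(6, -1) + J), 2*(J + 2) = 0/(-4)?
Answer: -22878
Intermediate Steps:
J = -2 (J = -2 + (0/(-4))/2 = -2 + (0*(-¼))/2 = -2 + (½)*0 = -2 + 0 = -2)
V = 20 (V = 5*(6 - 2) = 5*4 = 20)
V - 107*214 = 20 - 107*214 = 20 - 22898 = -22878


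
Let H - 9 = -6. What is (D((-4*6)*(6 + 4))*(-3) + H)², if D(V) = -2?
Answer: 81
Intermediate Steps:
H = 3 (H = 9 - 6 = 3)
(D((-4*6)*(6 + 4))*(-3) + H)² = (-2*(-3) + 3)² = (6 + 3)² = 9² = 81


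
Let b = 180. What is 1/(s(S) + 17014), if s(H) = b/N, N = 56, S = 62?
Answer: 14/238241 ≈ 5.8764e-5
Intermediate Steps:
s(H) = 45/14 (s(H) = 180/56 = 180*(1/56) = 45/14)
1/(s(S) + 17014) = 1/(45/14 + 17014) = 1/(238241/14) = 14/238241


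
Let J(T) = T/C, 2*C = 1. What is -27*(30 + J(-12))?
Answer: -162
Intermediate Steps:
C = ½ (C = (½)*1 = ½ ≈ 0.50000)
J(T) = 2*T (J(T) = T/(½) = T*2 = 2*T)
-27*(30 + J(-12)) = -27*(30 + 2*(-12)) = -27*(30 - 24) = -27*6 = -162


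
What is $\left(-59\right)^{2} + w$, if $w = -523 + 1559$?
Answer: $4517$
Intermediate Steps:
$w = 1036$
$\left(-59\right)^{2} + w = \left(-59\right)^{2} + 1036 = 3481 + 1036 = 4517$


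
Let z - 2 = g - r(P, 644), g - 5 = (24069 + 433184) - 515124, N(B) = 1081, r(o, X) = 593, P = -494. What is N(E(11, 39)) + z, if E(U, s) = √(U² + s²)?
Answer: -57376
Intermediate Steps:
g = -57866 (g = 5 + ((24069 + 433184) - 515124) = 5 + (457253 - 515124) = 5 - 57871 = -57866)
z = -58457 (z = 2 + (-57866 - 1*593) = 2 + (-57866 - 593) = 2 - 58459 = -58457)
N(E(11, 39)) + z = 1081 - 58457 = -57376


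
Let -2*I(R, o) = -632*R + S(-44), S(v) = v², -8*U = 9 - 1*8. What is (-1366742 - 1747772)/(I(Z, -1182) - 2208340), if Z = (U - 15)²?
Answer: 49832224/34192289 ≈ 1.4574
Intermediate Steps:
U = -⅛ (U = -(9 - 1*8)/8 = -(9 - 8)/8 = -⅛*1 = -⅛ ≈ -0.12500)
Z = 14641/64 (Z = (-⅛ - 15)² = (-121/8)² = 14641/64 ≈ 228.77)
I(R, o) = -968 + 316*R (I(R, o) = -(-632*R + (-44)²)/2 = -(-632*R + 1936)/2 = -(1936 - 632*R)/2 = -968 + 316*R)
(-1366742 - 1747772)/(I(Z, -1182) - 2208340) = (-1366742 - 1747772)/((-968 + 316*(14641/64)) - 2208340) = -3114514/((-968 + 1156639/16) - 2208340) = -3114514/(1141151/16 - 2208340) = -3114514/(-34192289/16) = -3114514*(-16/34192289) = 49832224/34192289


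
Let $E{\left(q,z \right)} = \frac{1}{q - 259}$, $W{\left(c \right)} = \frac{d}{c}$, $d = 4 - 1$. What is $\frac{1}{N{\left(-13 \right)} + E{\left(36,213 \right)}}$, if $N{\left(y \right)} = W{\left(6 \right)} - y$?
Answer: $\frac{446}{6019} \approx 0.074099$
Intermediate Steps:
$d = 3$
$W{\left(c \right)} = \frac{3}{c}$
$E{\left(q,z \right)} = \frac{1}{-259 + q}$
$N{\left(y \right)} = \frac{1}{2} - y$ ($N{\left(y \right)} = \frac{3}{6} - y = 3 \cdot \frac{1}{6} - y = \frac{1}{2} - y$)
$\frac{1}{N{\left(-13 \right)} + E{\left(36,213 \right)}} = \frac{1}{\left(\frac{1}{2} - -13\right) + \frac{1}{-259 + 36}} = \frac{1}{\left(\frac{1}{2} + 13\right) + \frac{1}{-223}} = \frac{1}{\frac{27}{2} - \frac{1}{223}} = \frac{1}{\frac{6019}{446}} = \frac{446}{6019}$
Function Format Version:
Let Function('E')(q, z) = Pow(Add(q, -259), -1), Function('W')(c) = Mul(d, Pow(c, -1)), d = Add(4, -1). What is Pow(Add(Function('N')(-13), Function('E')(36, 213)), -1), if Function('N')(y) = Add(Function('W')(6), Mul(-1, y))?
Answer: Rational(446, 6019) ≈ 0.074099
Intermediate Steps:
d = 3
Function('W')(c) = Mul(3, Pow(c, -1))
Function('E')(q, z) = Pow(Add(-259, q), -1)
Function('N')(y) = Add(Rational(1, 2), Mul(-1, y)) (Function('N')(y) = Add(Mul(3, Pow(6, -1)), Mul(-1, y)) = Add(Mul(3, Rational(1, 6)), Mul(-1, y)) = Add(Rational(1, 2), Mul(-1, y)))
Pow(Add(Function('N')(-13), Function('E')(36, 213)), -1) = Pow(Add(Add(Rational(1, 2), Mul(-1, -13)), Pow(Add(-259, 36), -1)), -1) = Pow(Add(Add(Rational(1, 2), 13), Pow(-223, -1)), -1) = Pow(Add(Rational(27, 2), Rational(-1, 223)), -1) = Pow(Rational(6019, 446), -1) = Rational(446, 6019)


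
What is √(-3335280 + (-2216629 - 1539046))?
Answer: I*√7090955 ≈ 2662.9*I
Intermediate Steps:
√(-3335280 + (-2216629 - 1539046)) = √(-3335280 - 3755675) = √(-7090955) = I*√7090955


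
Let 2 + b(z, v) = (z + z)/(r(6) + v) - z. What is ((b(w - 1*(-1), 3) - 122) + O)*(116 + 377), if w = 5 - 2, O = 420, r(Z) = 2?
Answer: 723724/5 ≈ 1.4474e+5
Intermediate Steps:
w = 3
b(z, v) = -2 - z + 2*z/(2 + v) (b(z, v) = -2 + ((z + z)/(2 + v) - z) = -2 + ((2*z)/(2 + v) - z) = -2 + (2*z/(2 + v) - z) = -2 + (-z + 2*z/(2 + v)) = -2 - z + 2*z/(2 + v))
((b(w - 1*(-1), 3) - 122) + O)*(116 + 377) = (((-4 - 2*3 - 1*3*(3 - 1*(-1)))/(2 + 3) - 122) + 420)*(116 + 377) = (((-4 - 6 - 1*3*(3 + 1))/5 - 122) + 420)*493 = (((-4 - 6 - 1*3*4)/5 - 122) + 420)*493 = (((-4 - 6 - 12)/5 - 122) + 420)*493 = (((1/5)*(-22) - 122) + 420)*493 = ((-22/5 - 122) + 420)*493 = (-632/5 + 420)*493 = (1468/5)*493 = 723724/5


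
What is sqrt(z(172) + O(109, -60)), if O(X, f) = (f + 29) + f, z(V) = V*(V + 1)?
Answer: sqrt(29665) ≈ 172.24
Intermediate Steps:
z(V) = V*(1 + V)
O(X, f) = 29 + 2*f (O(X, f) = (29 + f) + f = 29 + 2*f)
sqrt(z(172) + O(109, -60)) = sqrt(172*(1 + 172) + (29 + 2*(-60))) = sqrt(172*173 + (29 - 120)) = sqrt(29756 - 91) = sqrt(29665)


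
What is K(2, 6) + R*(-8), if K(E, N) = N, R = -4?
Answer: 38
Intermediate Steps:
K(2, 6) + R*(-8) = 6 - 4*(-8) = 6 + 32 = 38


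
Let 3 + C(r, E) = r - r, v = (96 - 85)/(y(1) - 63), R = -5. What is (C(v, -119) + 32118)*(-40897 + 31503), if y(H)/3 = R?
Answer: -301688310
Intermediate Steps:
y(H) = -15 (y(H) = 3*(-5) = -15)
v = -11/78 (v = (96 - 85)/(-15 - 63) = 11/(-78) = 11*(-1/78) = -11/78 ≈ -0.14103)
C(r, E) = -3 (C(r, E) = -3 + (r - r) = -3 + 0 = -3)
(C(v, -119) + 32118)*(-40897 + 31503) = (-3 + 32118)*(-40897 + 31503) = 32115*(-9394) = -301688310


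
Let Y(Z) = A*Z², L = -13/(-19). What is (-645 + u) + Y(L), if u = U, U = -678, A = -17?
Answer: -480476/361 ≈ -1331.0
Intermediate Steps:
L = 13/19 (L = -13*(-1/19) = 13/19 ≈ 0.68421)
Y(Z) = -17*Z²
u = -678
(-645 + u) + Y(L) = (-645 - 678) - 17*(13/19)² = -1323 - 17*169/361 = -1323 - 2873/361 = -480476/361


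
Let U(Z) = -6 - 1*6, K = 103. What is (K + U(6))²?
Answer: 8281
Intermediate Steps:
U(Z) = -12 (U(Z) = -6 - 6 = -12)
(K + U(6))² = (103 - 12)² = 91² = 8281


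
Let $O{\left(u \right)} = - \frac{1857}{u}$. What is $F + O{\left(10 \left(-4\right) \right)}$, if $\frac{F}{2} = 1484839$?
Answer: $\frac{118788977}{40} \approx 2.9697 \cdot 10^{6}$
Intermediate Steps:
$F = 2969678$ ($F = 2 \cdot 1484839 = 2969678$)
$F + O{\left(10 \left(-4\right) \right)} = 2969678 - \frac{1857}{10 \left(-4\right)} = 2969678 - \frac{1857}{-40} = 2969678 - - \frac{1857}{40} = 2969678 + \frac{1857}{40} = \frac{118788977}{40}$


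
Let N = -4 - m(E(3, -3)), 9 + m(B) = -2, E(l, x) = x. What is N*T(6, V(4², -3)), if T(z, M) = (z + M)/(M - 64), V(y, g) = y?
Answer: -77/24 ≈ -3.2083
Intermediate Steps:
m(B) = -11 (m(B) = -9 - 2 = -11)
N = 7 (N = -4 - 1*(-11) = -4 + 11 = 7)
T(z, M) = (M + z)/(-64 + M)
N*T(6, V(4², -3)) = 7*((4² + 6)/(-64 + 4²)) = 7*((16 + 6)/(-64 + 16)) = 7*(22/(-48)) = 7*(-1/48*22) = 7*(-11/24) = -77/24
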